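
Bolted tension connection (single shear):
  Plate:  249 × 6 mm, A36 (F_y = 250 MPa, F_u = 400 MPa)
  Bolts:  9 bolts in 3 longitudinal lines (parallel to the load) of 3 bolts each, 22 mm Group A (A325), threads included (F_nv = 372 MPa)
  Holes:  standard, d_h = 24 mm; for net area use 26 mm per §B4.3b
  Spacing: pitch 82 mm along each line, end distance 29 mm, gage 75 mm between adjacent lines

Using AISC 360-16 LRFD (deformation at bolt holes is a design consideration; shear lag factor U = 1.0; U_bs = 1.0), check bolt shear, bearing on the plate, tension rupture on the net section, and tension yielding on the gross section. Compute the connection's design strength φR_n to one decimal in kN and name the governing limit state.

307.8 kN (net-section rupture governs)

Bolt shear: A_b = π(22)²/4 = 380.13 mm². φR_n = 0.75 × 372 × 380.13 × 9 × 1 = 954.5 kN.
Bearing (6 mm plate, F_u = 400 MPa): end bolts L_c = 29 − 24/2 = 17, R_n = min(1.2×17×6×400, 2.4×22×6×400) = 48.96 kN/bolt; interior L_c = 82 − 24 = 58, R_n = 126.72 kN/bolt. φR_n = 0.75 × (3×48.96 + 6×126.72) = 680.4 kN.
Tension rupture (net): A_n = (249 − 3×26)×6 = 1026 mm² (U = 1.0, A_e = A_n). φR_n = 0.75 × 400 × 1026 = 307.8 kN.
Tension yield (gross): A_g = 249×6 = 1494 mm². φR_n = 0.90 × 250 × 1494 = 336.2 kN.
Governing: min(954.5, 680.4, 307.8, 336.2) = 307.8 kN → net-section rupture.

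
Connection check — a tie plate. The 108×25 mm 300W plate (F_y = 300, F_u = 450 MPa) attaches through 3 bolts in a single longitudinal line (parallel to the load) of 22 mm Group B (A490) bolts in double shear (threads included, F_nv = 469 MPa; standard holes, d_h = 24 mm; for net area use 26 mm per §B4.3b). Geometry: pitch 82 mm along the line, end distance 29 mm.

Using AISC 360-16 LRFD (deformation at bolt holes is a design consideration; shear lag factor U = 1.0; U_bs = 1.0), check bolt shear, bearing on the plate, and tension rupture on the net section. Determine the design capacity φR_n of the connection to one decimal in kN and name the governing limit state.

691.9 kN (net-section rupture governs)

Bolt shear: A_b = π(22)²/4 = 380.13 mm². φR_n = 0.75 × 469 × 380.13 × 3 × 2 = 802.3 kN.
Bearing (25 mm plate, F_u = 450 MPa): end bolts L_c = 29 − 24/2 = 17, R_n = min(1.2×17×25×450, 2.4×22×25×450) = 229.5 kN/bolt; interior L_c = 82 − 24 = 58, R_n = 594 kN/bolt. φR_n = 0.75 × (1×229.5 + 2×594) = 1063.1 kN.
Tension rupture (net): A_n = (108 − 1×26)×25 = 2050 mm² (U = 1.0, A_e = A_n). φR_n = 0.75 × 450 × 2050 = 691.9 kN.
Governing: min(802.3, 1063.1, 691.9) = 691.9 kN → net-section rupture.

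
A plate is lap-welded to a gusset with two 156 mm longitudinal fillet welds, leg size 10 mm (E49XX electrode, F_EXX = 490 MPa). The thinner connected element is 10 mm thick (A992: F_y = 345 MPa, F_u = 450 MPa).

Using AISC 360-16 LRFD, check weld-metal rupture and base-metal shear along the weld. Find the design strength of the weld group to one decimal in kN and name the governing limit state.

486.4 kN (weld metal governs)

Weld metal: throat = 0.707×10 = 7.07 mm, L = 2×156 = 312 mm. φR_n = 0.75 × 0.6 × 490 × 7.07 × 312 = 486.4 kN.
Base metal shear (10 mm plate): yield φR_n = 1.0×0.6×345×10×312 = 645.8 kN; rupture φR_n = 0.75×0.6×450×10×312 = 631.8 kN; take 631.8 kN (rupture).
Governing: min(486.4, 631.8) = 486.4 kN → weld metal.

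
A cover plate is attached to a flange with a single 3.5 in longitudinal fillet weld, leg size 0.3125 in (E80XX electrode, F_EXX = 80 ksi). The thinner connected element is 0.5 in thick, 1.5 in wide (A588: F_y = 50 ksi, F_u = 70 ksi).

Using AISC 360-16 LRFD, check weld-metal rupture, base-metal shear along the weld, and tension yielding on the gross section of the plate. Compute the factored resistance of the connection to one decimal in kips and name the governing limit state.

27.8 kips (weld metal governs)

Weld metal: throat = 0.707×0.3125 = 0.22094 in, L = 3.5 in. φR_n = 0.75 × 0.6 × 80 × 0.22094 × 3.5 = 27.8 kips.
Base metal shear (0.5 in plate): yield φR_n = 1.0×0.6×50×0.5×3.5 = 52.5 kips; rupture φR_n = 0.75×0.6×70×0.5×3.5 = 55.1 kips; take 52.5 kips (yield).
Tension yield (gross): A_g = 1.5×0.5 = 0.75 in². φR_n = 0.90 × 50 × 0.75 = 33.8 kips.
Governing: min(27.8, 52.5, 33.8) = 27.8 kips → weld metal.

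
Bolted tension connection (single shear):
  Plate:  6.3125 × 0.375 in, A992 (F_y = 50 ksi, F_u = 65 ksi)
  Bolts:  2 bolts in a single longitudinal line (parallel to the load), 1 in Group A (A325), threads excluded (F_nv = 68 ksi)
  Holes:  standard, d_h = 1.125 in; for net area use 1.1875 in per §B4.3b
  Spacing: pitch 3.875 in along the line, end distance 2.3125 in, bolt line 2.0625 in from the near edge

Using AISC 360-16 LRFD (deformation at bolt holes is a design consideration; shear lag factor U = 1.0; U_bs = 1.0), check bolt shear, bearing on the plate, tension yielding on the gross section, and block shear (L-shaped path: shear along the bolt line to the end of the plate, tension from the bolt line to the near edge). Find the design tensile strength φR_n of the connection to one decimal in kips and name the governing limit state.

75.2 kips (block shear governs)

Bolt shear: A_b = π(1)²/4 = 0.7854 in². φR_n = 0.75 × 68 × 0.7854 × 2 × 1 = 80.1 kips.
Bearing (0.375 in plate, F_u = 65 ksi): end bolts L_c = 2.3125 − 1.125/2 = 1.75, R_n = min(1.2×1.75×0.375×65, 2.4×1×0.375×65) = 51.188 kips/bolt; interior L_c = 3.875 − 1.125 = 2.75, R_n = 58.5 kips/bolt. φR_n = 0.75 × (1×51.188 + 1×58.5) = 82.3 kips.
Tension yield (gross): A_g = 6.3125×0.375 = 2.3672 in². φR_n = 0.90 × 50 × 2.3672 = 106.5 kips.
Block shear: shear path 1×[2.3125+1×3.875] = 1×6.1875 in, A_gv = 2.3203, A_nv = 1×(6.1875 − 1.5×1.1875)×0.375 = 1.6523 in²; tension to near edge: (2.0625 − 0.5×1.1875)×0.375 = 0.55078 in². R_n = min(0.6×65×1.6523, 0.6×50×2.3203) + 1.0×65×0.55078 = min(64.44, 69.609) + 35.801 = 100.24 kips. φR_n = 0.75 × 100.24 = 75.2 kips.
Governing: min(80.1, 82.3, 106.5, 75.2) = 75.2 kips → block shear.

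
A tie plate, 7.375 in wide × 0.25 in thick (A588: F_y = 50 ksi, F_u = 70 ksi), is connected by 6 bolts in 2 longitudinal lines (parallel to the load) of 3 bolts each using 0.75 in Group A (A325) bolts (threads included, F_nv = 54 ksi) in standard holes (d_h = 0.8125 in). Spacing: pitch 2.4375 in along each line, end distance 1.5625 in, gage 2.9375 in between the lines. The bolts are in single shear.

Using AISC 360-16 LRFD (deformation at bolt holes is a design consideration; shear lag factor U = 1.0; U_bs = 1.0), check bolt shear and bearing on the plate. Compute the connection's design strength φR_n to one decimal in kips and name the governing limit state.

107.4 kips (bolt shear governs)

Bolt shear: A_b = π(0.75)²/4 = 0.44179 in². φR_n = 0.75 × 54 × 0.44179 × 6 × 1 = 107.4 kips.
Bearing (0.25 in plate, F_u = 70 ksi): end bolts L_c = 1.5625 − 0.8125/2 = 1.15625, R_n = min(1.2×1.15625×0.25×70, 2.4×0.75×0.25×70) = 24.281 kips/bolt; interior L_c = 2.4375 − 0.8125 = 1.625, R_n = 31.5 kips/bolt. φR_n = 0.75 × (2×24.281 + 4×31.5) = 130.9 kips.
Governing: min(107.4, 130.9) = 107.4 kips → bolt shear.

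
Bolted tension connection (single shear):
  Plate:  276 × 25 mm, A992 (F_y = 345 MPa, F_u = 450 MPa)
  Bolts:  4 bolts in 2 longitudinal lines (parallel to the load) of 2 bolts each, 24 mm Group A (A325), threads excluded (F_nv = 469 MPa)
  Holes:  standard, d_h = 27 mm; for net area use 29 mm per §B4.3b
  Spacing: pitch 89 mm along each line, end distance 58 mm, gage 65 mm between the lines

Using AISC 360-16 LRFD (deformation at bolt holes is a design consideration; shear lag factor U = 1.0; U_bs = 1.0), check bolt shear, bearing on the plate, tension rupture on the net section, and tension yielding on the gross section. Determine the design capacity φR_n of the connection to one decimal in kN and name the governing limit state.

Bolt shear: A_b = π(24)²/4 = 452.39 mm². φR_n = 0.75 × 469 × 452.39 × 4 × 1 = 636.5 kN.
Bearing (25 mm plate, F_u = 450 MPa): end bolts L_c = 58 − 27/2 = 44.5, R_n = min(1.2×44.5×25×450, 2.4×24×25×450) = 600.75 kN/bolt; interior L_c = 89 − 27 = 62, R_n = 648 kN/bolt. φR_n = 0.75 × (2×600.75 + 2×648) = 1873.1 kN.
Tension rupture (net): A_n = (276 − 2×29)×25 = 5450 mm² (U = 1.0, A_e = A_n). φR_n = 0.75 × 450 × 5450 = 1839.4 kN.
Tension yield (gross): A_g = 276×25 = 6900 mm². φR_n = 0.90 × 345 × 6900 = 2142.5 kN.
Governing: min(636.5, 1873.1, 1839.4, 2142.5) = 636.5 kN → bolt shear.

636.5 kN (bolt shear governs)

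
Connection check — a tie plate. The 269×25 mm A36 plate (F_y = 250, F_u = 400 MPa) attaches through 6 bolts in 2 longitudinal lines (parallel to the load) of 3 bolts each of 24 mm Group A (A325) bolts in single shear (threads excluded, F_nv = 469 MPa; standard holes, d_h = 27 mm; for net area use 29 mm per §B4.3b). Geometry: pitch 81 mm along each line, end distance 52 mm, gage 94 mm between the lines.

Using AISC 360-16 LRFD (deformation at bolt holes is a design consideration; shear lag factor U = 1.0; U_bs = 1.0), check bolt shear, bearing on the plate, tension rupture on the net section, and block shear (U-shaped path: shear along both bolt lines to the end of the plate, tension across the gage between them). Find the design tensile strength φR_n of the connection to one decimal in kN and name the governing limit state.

Bolt shear: A_b = π(24)²/4 = 452.39 mm². φR_n = 0.75 × 469 × 452.39 × 6 × 1 = 954.8 kN.
Bearing (25 mm plate, F_u = 400 MPa): end bolts L_c = 52 − 27/2 = 38.5, R_n = min(1.2×38.5×25×400, 2.4×24×25×400) = 462 kN/bolt; interior L_c = 81 − 27 = 54, R_n = 576 kN/bolt. φR_n = 0.75 × (2×462 + 4×576) = 2421.0 kN.
Tension rupture (net): A_n = (269 − 2×29)×25 = 5275 mm² (U = 1.0, A_e = A_n). φR_n = 0.75 × 400 × 5275 = 1582.5 kN.
Block shear: shear path 2×[52+2×81] = 2×214 mm, A_gv = 10700, A_nv = 2×(214 − 2.5×29)×25 = 7075 mm²; tension across gage: (94 − 1×29)×25 = 1625 mm². R_n = min(0.6×400×7075, 0.6×250×10700) + 1.0×400×1625 = min(1698, 1605) + 650 = 2255 kN. φR_n = 0.75 × 2255 = 1691.3 kN.
Governing: min(954.8, 2421.0, 1582.5, 1691.3) = 954.8 kN → bolt shear.

954.8 kN (bolt shear governs)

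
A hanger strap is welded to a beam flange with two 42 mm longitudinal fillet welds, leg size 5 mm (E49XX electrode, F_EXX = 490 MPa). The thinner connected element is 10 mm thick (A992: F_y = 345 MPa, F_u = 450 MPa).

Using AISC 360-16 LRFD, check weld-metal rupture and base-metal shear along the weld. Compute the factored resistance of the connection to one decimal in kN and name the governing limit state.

Weld metal: throat = 0.707×5 = 3.535 mm, L = 2×42 = 84 mm. φR_n = 0.75 × 0.6 × 490 × 3.535 × 84 = 65.5 kN.
Base metal shear (10 mm plate): yield φR_n = 1.0×0.6×345×10×84 = 173.9 kN; rupture φR_n = 0.75×0.6×450×10×84 = 170.1 kN; take 170.1 kN (rupture).
Governing: min(65.5, 170.1) = 65.5 kN → weld metal.

65.5 kN (weld metal governs)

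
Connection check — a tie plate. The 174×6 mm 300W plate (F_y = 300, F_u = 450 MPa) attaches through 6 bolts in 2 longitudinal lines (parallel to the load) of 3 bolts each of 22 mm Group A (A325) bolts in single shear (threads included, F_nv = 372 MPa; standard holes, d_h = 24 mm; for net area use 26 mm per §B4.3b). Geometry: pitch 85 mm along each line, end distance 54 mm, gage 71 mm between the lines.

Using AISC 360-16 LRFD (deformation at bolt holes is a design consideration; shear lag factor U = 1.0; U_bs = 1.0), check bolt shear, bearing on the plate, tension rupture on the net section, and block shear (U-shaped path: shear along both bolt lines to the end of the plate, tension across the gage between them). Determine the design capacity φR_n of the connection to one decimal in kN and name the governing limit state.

Bolt shear: A_b = π(22)²/4 = 380.13 mm². φR_n = 0.75 × 372 × 380.13 × 6 × 1 = 636.3 kN.
Bearing (6 mm plate, F_u = 450 MPa): end bolts L_c = 54 − 24/2 = 42, R_n = min(1.2×42×6×450, 2.4×22×6×450) = 136.08 kN/bolt; interior L_c = 85 − 24 = 61, R_n = 142.56 kN/bolt. φR_n = 0.75 × (2×136.08 + 4×142.56) = 631.8 kN.
Tension rupture (net): A_n = (174 − 2×26)×6 = 732 mm² (U = 1.0, A_e = A_n). φR_n = 0.75 × 450 × 732 = 247.1 kN.
Block shear: shear path 2×[54+2×85] = 2×224 mm, A_gv = 2688, A_nv = 2×(224 − 2.5×26)×6 = 1908 mm²; tension across gage: (71 − 1×26)×6 = 270 mm². R_n = min(0.6×450×1908, 0.6×300×2688) + 1.0×450×270 = min(515.16, 483.84) + 121.5 = 605.34 kN. φR_n = 0.75 × 605.34 = 454.0 kN.
Governing: min(636.3, 631.8, 247.1, 454.0) = 247.1 kN → net-section rupture.

247.1 kN (net-section rupture governs)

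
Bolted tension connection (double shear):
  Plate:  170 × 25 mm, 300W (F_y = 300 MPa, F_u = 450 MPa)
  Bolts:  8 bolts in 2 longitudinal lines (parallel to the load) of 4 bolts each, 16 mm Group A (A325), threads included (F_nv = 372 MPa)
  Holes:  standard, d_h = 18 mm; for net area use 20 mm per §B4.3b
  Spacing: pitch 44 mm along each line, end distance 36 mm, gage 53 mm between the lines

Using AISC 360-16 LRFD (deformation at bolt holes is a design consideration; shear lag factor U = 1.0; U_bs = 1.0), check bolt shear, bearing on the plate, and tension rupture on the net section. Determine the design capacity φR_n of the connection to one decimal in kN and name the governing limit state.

897.5 kN (bolt shear governs)

Bolt shear: A_b = π(16)²/4 = 201.06 mm². φR_n = 0.75 × 372 × 201.06 × 8 × 2 = 897.5 kN.
Bearing (25 mm plate, F_u = 450 MPa): end bolts L_c = 36 − 18/2 = 27, R_n = min(1.2×27×25×450, 2.4×16×25×450) = 364.5 kN/bolt; interior L_c = 44 − 18 = 26, R_n = 351 kN/bolt. φR_n = 0.75 × (2×364.5 + 6×351) = 2126.3 kN.
Tension rupture (net): A_n = (170 − 2×20)×25 = 3250 mm² (U = 1.0, A_e = A_n). φR_n = 0.75 × 450 × 3250 = 1096.9 kN.
Governing: min(897.5, 2126.3, 1096.9) = 897.5 kN → bolt shear.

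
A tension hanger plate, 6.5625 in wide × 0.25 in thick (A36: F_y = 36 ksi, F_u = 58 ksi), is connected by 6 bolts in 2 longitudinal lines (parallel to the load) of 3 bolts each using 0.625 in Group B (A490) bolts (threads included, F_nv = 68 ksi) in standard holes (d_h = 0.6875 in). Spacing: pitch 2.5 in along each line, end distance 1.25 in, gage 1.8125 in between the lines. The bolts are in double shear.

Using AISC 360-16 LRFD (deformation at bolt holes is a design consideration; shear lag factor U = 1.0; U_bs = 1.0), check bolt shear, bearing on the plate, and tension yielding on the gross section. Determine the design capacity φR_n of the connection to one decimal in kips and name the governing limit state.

53.2 kips (gross-section yield governs)

Bolt shear: A_b = π(0.625)²/4 = 0.3068 in². φR_n = 0.75 × 68 × 0.3068 × 6 × 2 = 187.8 kips.
Bearing (0.25 in plate, F_u = 58 ksi): end bolts L_c = 1.25 − 0.6875/2 = 0.90625, R_n = min(1.2×0.90625×0.25×58, 2.4×0.625×0.25×58) = 15.769 kips/bolt; interior L_c = 2.5 − 0.6875 = 1.8125, R_n = 21.75 kips/bolt. φR_n = 0.75 × (2×15.769 + 4×21.75) = 88.9 kips.
Tension yield (gross): A_g = 6.5625×0.25 = 1.6406 in². φR_n = 0.90 × 36 × 1.6406 = 53.2 kips.
Governing: min(187.8, 88.9, 53.2) = 53.2 kips → gross-section yield.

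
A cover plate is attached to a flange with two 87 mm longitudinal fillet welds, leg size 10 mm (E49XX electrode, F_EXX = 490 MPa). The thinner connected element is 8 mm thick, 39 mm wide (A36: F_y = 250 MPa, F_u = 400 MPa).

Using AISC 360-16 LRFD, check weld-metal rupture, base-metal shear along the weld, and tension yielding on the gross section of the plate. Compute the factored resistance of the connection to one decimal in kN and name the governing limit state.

70.2 kN (gross-section yield governs)

Weld metal: throat = 0.707×10 = 7.07 mm, L = 2×87 = 174 mm. φR_n = 0.75 × 0.6 × 490 × 7.07 × 174 = 271.3 kN.
Base metal shear (8 mm plate): yield φR_n = 1.0×0.6×250×8×174 = 208.8 kN; rupture φR_n = 0.75×0.6×400×8×174 = 250.6 kN; take 208.8 kN (yield).
Tension yield (gross): A_g = 39×8 = 312 mm². φR_n = 0.90 × 250 × 312 = 70.2 kN.
Governing: min(271.3, 208.8, 70.2) = 70.2 kN → gross-section yield.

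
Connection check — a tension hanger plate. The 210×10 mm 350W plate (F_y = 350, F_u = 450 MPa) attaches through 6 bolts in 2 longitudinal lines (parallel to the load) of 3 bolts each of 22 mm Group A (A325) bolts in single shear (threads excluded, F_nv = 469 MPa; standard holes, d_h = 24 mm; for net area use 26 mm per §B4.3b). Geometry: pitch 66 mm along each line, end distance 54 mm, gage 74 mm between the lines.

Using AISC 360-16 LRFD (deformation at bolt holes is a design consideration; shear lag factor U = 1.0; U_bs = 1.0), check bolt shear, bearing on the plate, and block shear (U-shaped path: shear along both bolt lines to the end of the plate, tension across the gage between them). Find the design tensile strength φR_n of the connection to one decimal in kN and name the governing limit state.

Bolt shear: A_b = π(22)²/4 = 380.13 mm². φR_n = 0.75 × 469 × 380.13 × 6 × 1 = 802.3 kN.
Bearing (10 mm plate, F_u = 450 MPa): end bolts L_c = 54 − 24/2 = 42, R_n = min(1.2×42×10×450, 2.4×22×10×450) = 226.8 kN/bolt; interior L_c = 66 − 24 = 42, R_n = 226.8 kN/bolt. φR_n = 0.75 × (2×226.8 + 4×226.8) = 1020.6 kN.
Block shear: shear path 2×[54+2×66] = 2×186 mm, A_gv = 3720, A_nv = 2×(186 − 2.5×26)×10 = 2420 mm²; tension across gage: (74 − 1×26)×10 = 480 mm². R_n = min(0.6×450×2420, 0.6×350×3720) + 1.0×450×480 = min(653.4, 781.2) + 216 = 869.4 kN. φR_n = 0.75 × 869.4 = 652.1 kN.
Governing: min(802.3, 1020.6, 652.1) = 652.1 kN → block shear.

652.1 kN (block shear governs)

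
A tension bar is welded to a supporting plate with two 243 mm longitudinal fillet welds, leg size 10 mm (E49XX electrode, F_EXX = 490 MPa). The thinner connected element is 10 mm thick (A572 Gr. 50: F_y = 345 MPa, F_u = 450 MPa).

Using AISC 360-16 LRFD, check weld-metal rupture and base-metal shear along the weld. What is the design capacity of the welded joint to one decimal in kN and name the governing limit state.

Weld metal: throat = 0.707×10 = 7.07 mm, L = 2×243 = 486 mm. φR_n = 0.75 × 0.6 × 490 × 7.07 × 486 = 757.6 kN.
Base metal shear (10 mm plate): yield φR_n = 1.0×0.6×345×10×486 = 1006.0 kN; rupture φR_n = 0.75×0.6×450×10×486 = 984.2 kN; take 984.2 kN (rupture).
Governing: min(757.6, 984.2) = 757.6 kN → weld metal.

757.6 kN (weld metal governs)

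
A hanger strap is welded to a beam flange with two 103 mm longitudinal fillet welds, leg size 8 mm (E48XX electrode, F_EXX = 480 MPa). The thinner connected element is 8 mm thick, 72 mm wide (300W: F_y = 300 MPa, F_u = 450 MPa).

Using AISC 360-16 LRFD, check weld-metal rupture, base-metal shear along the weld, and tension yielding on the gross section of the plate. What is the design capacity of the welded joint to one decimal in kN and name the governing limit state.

Weld metal: throat = 0.707×8 = 5.656 mm, L = 2×103 = 206 mm. φR_n = 0.75 × 0.6 × 480 × 5.656 × 206 = 251.7 kN.
Base metal shear (8 mm plate): yield φR_n = 1.0×0.6×300×8×206 = 296.6 kN; rupture φR_n = 0.75×0.6×450×8×206 = 333.7 kN; take 296.6 kN (yield).
Tension yield (gross): A_g = 72×8 = 576 mm². φR_n = 0.90 × 300 × 576 = 155.5 kN.
Governing: min(251.7, 296.6, 155.5) = 155.5 kN → gross-section yield.

155.5 kN (gross-section yield governs)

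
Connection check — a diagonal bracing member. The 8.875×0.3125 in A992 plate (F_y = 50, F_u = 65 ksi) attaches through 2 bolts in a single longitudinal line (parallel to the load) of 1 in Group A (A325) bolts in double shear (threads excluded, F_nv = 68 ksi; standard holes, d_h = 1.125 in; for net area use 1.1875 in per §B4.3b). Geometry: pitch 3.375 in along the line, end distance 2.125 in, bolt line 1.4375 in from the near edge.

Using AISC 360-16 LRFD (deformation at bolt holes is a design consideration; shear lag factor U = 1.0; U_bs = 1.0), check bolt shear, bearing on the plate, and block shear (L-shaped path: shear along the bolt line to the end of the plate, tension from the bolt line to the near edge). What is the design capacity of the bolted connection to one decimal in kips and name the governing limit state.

46.8 kips (block shear governs)

Bolt shear: A_b = π(1)²/4 = 0.7854 in². φR_n = 0.75 × 68 × 0.7854 × 2 × 2 = 160.2 kips.
Bearing (0.3125 in plate, F_u = 65 ksi): end bolts L_c = 2.125 − 1.125/2 = 1.5625, R_n = min(1.2×1.5625×0.3125×65, 2.4×1×0.3125×65) = 38.086 kips/bolt; interior L_c = 3.375 − 1.125 = 2.25, R_n = 48.75 kips/bolt. φR_n = 0.75 × (1×38.086 + 1×48.75) = 65.1 kips.
Block shear: shear path 1×[2.125+1×3.375] = 1×5.5 in, A_gv = 1.7188, A_nv = 1×(5.5 − 1.5×1.1875)×0.3125 = 1.1621 in²; tension to near edge: (1.4375 − 0.5×1.1875)×0.3125 = 0.26367 in². R_n = min(0.6×65×1.1621, 0.6×50×1.7188) + 1.0×65×0.26367 = min(45.322, 51.564) + 17.139 = 62.461 kips. φR_n = 0.75 × 62.461 = 46.8 kips.
Governing: min(160.2, 65.1, 46.8) = 46.8 kips → block shear.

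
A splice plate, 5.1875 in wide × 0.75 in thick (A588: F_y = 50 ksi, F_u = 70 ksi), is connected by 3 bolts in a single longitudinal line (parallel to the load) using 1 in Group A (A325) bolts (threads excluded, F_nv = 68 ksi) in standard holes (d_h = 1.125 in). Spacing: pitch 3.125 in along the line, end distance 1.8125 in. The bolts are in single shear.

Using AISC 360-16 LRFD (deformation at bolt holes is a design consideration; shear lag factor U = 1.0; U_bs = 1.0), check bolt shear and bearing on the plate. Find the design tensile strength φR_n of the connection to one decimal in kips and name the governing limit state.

120.2 kips (bolt shear governs)

Bolt shear: A_b = π(1)²/4 = 0.7854 in². φR_n = 0.75 × 68 × 0.7854 × 3 × 1 = 120.2 kips.
Bearing (0.75 in plate, F_u = 70 ksi): end bolts L_c = 1.8125 − 1.125/2 = 1.25, R_n = min(1.2×1.25×0.75×70, 2.4×1×0.75×70) = 78.75 kips/bolt; interior L_c = 3.125 − 1.125 = 2, R_n = 126 kips/bolt. φR_n = 0.75 × (1×78.75 + 2×126) = 248.1 kips.
Governing: min(120.2, 248.1) = 120.2 kips → bolt shear.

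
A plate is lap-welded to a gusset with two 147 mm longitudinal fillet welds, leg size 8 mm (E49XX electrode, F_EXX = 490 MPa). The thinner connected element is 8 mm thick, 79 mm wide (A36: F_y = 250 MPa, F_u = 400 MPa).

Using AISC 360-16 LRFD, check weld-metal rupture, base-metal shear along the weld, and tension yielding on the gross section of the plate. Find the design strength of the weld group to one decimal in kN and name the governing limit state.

Weld metal: throat = 0.707×8 = 5.656 mm, L = 2×147 = 294 mm. φR_n = 0.75 × 0.6 × 490 × 5.656 × 294 = 366.7 kN.
Base metal shear (8 mm plate): yield φR_n = 1.0×0.6×250×8×294 = 352.8 kN; rupture φR_n = 0.75×0.6×400×8×294 = 423.4 kN; take 352.8 kN (yield).
Tension yield (gross): A_g = 79×8 = 632 mm². φR_n = 0.90 × 250 × 632 = 142.2 kN.
Governing: min(366.7, 352.8, 142.2) = 142.2 kN → gross-section yield.

142.2 kN (gross-section yield governs)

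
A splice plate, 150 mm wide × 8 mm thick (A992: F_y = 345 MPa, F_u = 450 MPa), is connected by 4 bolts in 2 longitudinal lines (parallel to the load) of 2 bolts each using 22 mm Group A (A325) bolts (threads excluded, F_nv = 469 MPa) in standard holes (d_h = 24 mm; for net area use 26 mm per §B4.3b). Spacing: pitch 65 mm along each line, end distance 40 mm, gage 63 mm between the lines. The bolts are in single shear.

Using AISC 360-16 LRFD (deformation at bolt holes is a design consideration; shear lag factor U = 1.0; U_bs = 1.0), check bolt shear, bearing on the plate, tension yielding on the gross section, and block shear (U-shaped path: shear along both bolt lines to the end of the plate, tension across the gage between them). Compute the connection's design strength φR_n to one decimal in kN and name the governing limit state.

313.7 kN (block shear governs)

Bolt shear: A_b = π(22)²/4 = 380.13 mm². φR_n = 0.75 × 469 × 380.13 × 4 × 1 = 534.8 kN.
Bearing (8 mm plate, F_u = 450 MPa): end bolts L_c = 40 − 24/2 = 28, R_n = min(1.2×28×8×450, 2.4×22×8×450) = 120.96 kN/bolt; interior L_c = 65 − 24 = 41, R_n = 177.12 kN/bolt. φR_n = 0.75 × (2×120.96 + 2×177.12) = 447.1 kN.
Tension yield (gross): A_g = 150×8 = 1200 mm². φR_n = 0.90 × 345 × 1200 = 372.6 kN.
Block shear: shear path 2×[40+1×65] = 2×105 mm, A_gv = 1680, A_nv = 2×(105 − 1.5×26)×8 = 1056 mm²; tension across gage: (63 − 1×26)×8 = 296 mm². R_n = min(0.6×450×1056, 0.6×345×1680) + 1.0×450×296 = min(285.12, 347.76) + 133.2 = 418.32 kN. φR_n = 0.75 × 418.32 = 313.7 kN.
Governing: min(534.8, 447.1, 372.6, 313.7) = 313.7 kN → block shear.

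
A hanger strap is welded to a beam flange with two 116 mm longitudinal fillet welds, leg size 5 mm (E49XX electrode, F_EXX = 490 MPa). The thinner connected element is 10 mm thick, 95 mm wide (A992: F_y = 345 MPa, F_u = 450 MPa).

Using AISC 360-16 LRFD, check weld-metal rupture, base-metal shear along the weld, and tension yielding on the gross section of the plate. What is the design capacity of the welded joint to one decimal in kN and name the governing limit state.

180.8 kN (weld metal governs)

Weld metal: throat = 0.707×5 = 3.535 mm, L = 2×116 = 232 mm. φR_n = 0.75 × 0.6 × 490 × 3.535 × 232 = 180.8 kN.
Base metal shear (10 mm plate): yield φR_n = 1.0×0.6×345×10×232 = 480.2 kN; rupture φR_n = 0.75×0.6×450×10×232 = 469.8 kN; take 469.8 kN (rupture).
Tension yield (gross): A_g = 95×10 = 950 mm². φR_n = 0.90 × 345 × 950 = 295.0 kN.
Governing: min(180.8, 469.8, 295.0) = 180.8 kN → weld metal.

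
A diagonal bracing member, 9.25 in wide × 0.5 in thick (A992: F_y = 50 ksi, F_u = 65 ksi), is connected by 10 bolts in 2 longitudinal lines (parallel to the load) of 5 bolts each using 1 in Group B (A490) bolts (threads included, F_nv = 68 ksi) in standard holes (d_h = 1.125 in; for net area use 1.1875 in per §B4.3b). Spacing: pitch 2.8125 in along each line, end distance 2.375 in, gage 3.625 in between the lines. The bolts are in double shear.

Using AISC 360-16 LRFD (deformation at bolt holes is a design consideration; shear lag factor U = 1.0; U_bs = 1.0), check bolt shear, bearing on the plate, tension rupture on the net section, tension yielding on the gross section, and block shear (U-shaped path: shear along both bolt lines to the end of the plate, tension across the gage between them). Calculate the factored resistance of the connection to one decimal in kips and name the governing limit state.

Bolt shear: A_b = π(1)²/4 = 0.7854 in². φR_n = 0.75 × 68 × 0.7854 × 10 × 2 = 801.1 kips.
Bearing (0.5 in plate, F_u = 65 ksi): end bolts L_c = 2.375 − 1.125/2 = 1.8125, R_n = min(1.2×1.8125×0.5×65, 2.4×1×0.5×65) = 70.688 kips/bolt; interior L_c = 2.8125 − 1.125 = 1.6875, R_n = 65.813 kips/bolt. φR_n = 0.75 × (2×70.688 + 8×65.813) = 500.9 kips.
Tension rupture (net): A_n = (9.25 − 2×1.1875)×0.5 = 3.4375 in² (U = 1.0, A_e = A_n). φR_n = 0.75 × 65 × 3.4375 = 167.6 kips.
Tension yield (gross): A_g = 9.25×0.5 = 4.625 in². φR_n = 0.90 × 50 × 4.625 = 208.1 kips.
Block shear: shear path 2×[2.375+4×2.8125] = 2×13.625 in, A_gv = 13.625, A_nv = 2×(13.625 − 4.5×1.1875)×0.5 = 8.2813 in²; tension across gage: (3.625 − 1×1.1875)×0.5 = 1.2188 in². R_n = min(0.6×65×8.2813, 0.6×50×13.625) + 1.0×65×1.2188 = min(322.97, 408.75) + 79.222 = 402.19 kips. φR_n = 0.75 × 402.19 = 301.6 kips.
Governing: min(801.1, 500.9, 167.6, 208.1, 301.6) = 167.6 kips → net-section rupture.

167.6 kips (net-section rupture governs)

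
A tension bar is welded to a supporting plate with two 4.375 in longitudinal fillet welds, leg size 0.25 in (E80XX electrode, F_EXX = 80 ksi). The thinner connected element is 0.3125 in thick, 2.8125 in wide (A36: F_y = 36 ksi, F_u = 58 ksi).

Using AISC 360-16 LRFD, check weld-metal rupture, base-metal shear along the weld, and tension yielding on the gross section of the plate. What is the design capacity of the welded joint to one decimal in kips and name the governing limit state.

Weld metal: throat = 0.707×0.25 = 0.17675 in, L = 2×4.375 = 8.75 in. φR_n = 0.75 × 0.6 × 80 × 0.17675 × 8.75 = 55.7 kips.
Base metal shear (0.3125 in plate): yield φR_n = 1.0×0.6×36×0.3125×8.75 = 59.1 kips; rupture φR_n = 0.75×0.6×58×0.3125×8.75 = 71.4 kips; take 59.1 kips (yield).
Tension yield (gross): A_g = 2.8125×0.3125 = 0.87891 in². φR_n = 0.90 × 36 × 0.87891 = 28.5 kips.
Governing: min(55.7, 59.1, 28.5) = 28.5 kips → gross-section yield.

28.5 kips (gross-section yield governs)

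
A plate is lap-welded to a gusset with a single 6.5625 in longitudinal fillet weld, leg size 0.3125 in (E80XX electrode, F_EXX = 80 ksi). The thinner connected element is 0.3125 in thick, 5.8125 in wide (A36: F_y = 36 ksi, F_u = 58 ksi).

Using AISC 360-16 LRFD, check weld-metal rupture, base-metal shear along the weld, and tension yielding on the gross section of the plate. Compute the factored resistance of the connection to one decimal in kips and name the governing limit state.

44.3 kips (base-metal shear governs)

Weld metal: throat = 0.707×0.3125 = 0.22094 in, L = 6.5625 in. φR_n = 0.75 × 0.6 × 80 × 0.22094 × 6.5625 = 52.2 kips.
Base metal shear (0.3125 in plate): yield φR_n = 1.0×0.6×36×0.3125×6.5625 = 44.3 kips; rupture φR_n = 0.75×0.6×58×0.3125×6.5625 = 53.5 kips; take 44.3 kips (yield).
Tension yield (gross): A_g = 5.8125×0.3125 = 1.8164 in². φR_n = 0.90 × 36 × 1.8164 = 58.9 kips.
Governing: min(52.2, 44.3, 58.9) = 44.3 kips → base-metal shear.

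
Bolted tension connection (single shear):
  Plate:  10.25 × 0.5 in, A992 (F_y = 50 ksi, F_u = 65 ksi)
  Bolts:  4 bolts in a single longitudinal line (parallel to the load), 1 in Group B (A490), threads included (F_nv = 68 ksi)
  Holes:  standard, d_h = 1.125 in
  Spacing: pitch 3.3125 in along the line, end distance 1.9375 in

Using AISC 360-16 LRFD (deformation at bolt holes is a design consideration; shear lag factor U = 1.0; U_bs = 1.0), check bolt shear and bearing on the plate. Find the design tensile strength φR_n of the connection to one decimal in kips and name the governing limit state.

160.2 kips (bolt shear governs)

Bolt shear: A_b = π(1)²/4 = 0.7854 in². φR_n = 0.75 × 68 × 0.7854 × 4 × 1 = 160.2 kips.
Bearing (0.5 in plate, F_u = 65 ksi): end bolts L_c = 1.9375 − 1.125/2 = 1.375, R_n = min(1.2×1.375×0.5×65, 2.4×1×0.5×65) = 53.625 kips/bolt; interior L_c = 3.3125 − 1.125 = 2.1875, R_n = 78 kips/bolt. φR_n = 0.75 × (1×53.625 + 3×78) = 215.7 kips.
Governing: min(160.2, 215.7) = 160.2 kips → bolt shear.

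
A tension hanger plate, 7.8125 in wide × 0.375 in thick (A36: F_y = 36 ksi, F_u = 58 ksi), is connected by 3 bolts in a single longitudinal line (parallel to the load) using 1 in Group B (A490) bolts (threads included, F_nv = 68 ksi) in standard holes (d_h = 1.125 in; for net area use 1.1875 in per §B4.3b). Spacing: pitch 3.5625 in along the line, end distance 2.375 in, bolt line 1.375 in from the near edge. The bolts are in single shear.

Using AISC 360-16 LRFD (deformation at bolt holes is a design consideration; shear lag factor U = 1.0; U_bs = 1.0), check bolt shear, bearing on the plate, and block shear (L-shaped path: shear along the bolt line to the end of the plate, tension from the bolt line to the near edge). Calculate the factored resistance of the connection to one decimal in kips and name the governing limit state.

70.5 kips (block shear governs)

Bolt shear: A_b = π(1)²/4 = 0.7854 in². φR_n = 0.75 × 68 × 0.7854 × 3 × 1 = 120.2 kips.
Bearing (0.375 in plate, F_u = 58 ksi): end bolts L_c = 2.375 − 1.125/2 = 1.8125, R_n = min(1.2×1.8125×0.375×58, 2.4×1×0.375×58) = 47.306 kips/bolt; interior L_c = 3.5625 − 1.125 = 2.4375, R_n = 52.2 kips/bolt. φR_n = 0.75 × (1×47.306 + 2×52.2) = 113.8 kips.
Block shear: shear path 1×[2.375+2×3.5625] = 1×9.5 in, A_gv = 3.5625, A_nv = 1×(9.5 − 2.5×1.1875)×0.375 = 2.4492 in²; tension to near edge: (1.375 − 0.5×1.1875)×0.375 = 0.29297 in². R_n = min(0.6×58×2.4492, 0.6×36×3.5625) + 1.0×58×0.29297 = min(85.232, 76.95) + 16.992 = 93.942 kips. φR_n = 0.75 × 93.942 = 70.5 kips.
Governing: min(120.2, 113.8, 70.5) = 70.5 kips → block shear.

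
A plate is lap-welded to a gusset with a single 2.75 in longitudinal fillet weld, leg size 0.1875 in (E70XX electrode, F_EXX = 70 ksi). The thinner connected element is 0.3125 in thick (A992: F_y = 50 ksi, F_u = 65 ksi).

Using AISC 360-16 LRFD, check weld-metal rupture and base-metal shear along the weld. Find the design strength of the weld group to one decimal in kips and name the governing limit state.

Weld metal: throat = 0.707×0.1875 = 0.13256 in, L = 2.75 in. φR_n = 0.75 × 0.6 × 70 × 0.13256 × 2.75 = 11.5 kips.
Base metal shear (0.3125 in plate): yield φR_n = 1.0×0.6×50×0.3125×2.75 = 25.8 kips; rupture φR_n = 0.75×0.6×65×0.3125×2.75 = 25.1 kips; take 25.1 kips (rupture).
Governing: min(11.5, 25.1) = 11.5 kips → weld metal.

11.5 kips (weld metal governs)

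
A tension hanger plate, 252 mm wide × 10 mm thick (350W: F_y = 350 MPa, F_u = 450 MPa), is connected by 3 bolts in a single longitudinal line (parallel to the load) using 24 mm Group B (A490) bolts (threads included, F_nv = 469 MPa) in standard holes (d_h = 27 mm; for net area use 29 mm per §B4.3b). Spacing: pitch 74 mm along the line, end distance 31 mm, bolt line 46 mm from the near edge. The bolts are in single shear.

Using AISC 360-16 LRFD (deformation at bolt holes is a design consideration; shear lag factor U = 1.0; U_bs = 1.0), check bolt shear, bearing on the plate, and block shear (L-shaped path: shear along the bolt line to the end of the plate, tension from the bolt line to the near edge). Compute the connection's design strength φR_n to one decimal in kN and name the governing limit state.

Bolt shear: A_b = π(24)²/4 = 452.39 mm². φR_n = 0.75 × 469 × 452.39 × 3 × 1 = 477.4 kN.
Bearing (10 mm plate, F_u = 450 MPa): end bolts L_c = 31 − 27/2 = 17.5, R_n = min(1.2×17.5×10×450, 2.4×24×10×450) = 94.5 kN/bolt; interior L_c = 74 − 27 = 47, R_n = 253.8 kN/bolt. φR_n = 0.75 × (1×94.5 + 2×253.8) = 451.6 kN.
Block shear: shear path 1×[31+2×74] = 1×179 mm, A_gv = 1790, A_nv = 1×(179 − 2.5×29)×10 = 1065 mm²; tension to near edge: (46 − 0.5×29)×10 = 315 mm². R_n = min(0.6×450×1065, 0.6×350×1790) + 1.0×450×315 = min(287.55, 375.9) + 141.75 = 429.3 kN. φR_n = 0.75 × 429.3 = 322.0 kN.
Governing: min(477.4, 451.6, 322.0) = 322.0 kN → block shear.

322.0 kN (block shear governs)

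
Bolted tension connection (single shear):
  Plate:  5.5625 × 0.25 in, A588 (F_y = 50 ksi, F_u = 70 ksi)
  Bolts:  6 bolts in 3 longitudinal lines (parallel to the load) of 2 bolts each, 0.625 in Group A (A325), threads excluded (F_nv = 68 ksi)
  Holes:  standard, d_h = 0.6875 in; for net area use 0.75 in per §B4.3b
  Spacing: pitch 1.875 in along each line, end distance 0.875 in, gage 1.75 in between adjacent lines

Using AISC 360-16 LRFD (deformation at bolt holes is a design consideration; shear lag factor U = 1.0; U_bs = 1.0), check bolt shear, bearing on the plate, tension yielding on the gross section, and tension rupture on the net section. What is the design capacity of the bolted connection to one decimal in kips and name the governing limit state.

Bolt shear: A_b = π(0.625)²/4 = 0.3068 in². φR_n = 0.75 × 68 × 0.3068 × 6 × 1 = 93.9 kips.
Bearing (0.25 in plate, F_u = 70 ksi): end bolts L_c = 0.875 − 0.6875/2 = 0.53125, R_n = min(1.2×0.53125×0.25×70, 2.4×0.625×0.25×70) = 11.156 kips/bolt; interior L_c = 1.875 − 0.6875 = 1.1875, R_n = 24.938 kips/bolt. φR_n = 0.75 × (3×11.156 + 3×24.938) = 81.2 kips.
Tension yield (gross): A_g = 5.5625×0.25 = 1.3906 in². φR_n = 0.90 × 50 × 1.3906 = 62.6 kips.
Tension rupture (net): A_n = (5.5625 − 3×0.75)×0.25 = 0.82813 in² (U = 1.0, A_e = A_n). φR_n = 0.75 × 70 × 0.82813 = 43.5 kips.
Governing: min(93.9, 81.2, 62.6, 43.5) = 43.5 kips → net-section rupture.

43.5 kips (net-section rupture governs)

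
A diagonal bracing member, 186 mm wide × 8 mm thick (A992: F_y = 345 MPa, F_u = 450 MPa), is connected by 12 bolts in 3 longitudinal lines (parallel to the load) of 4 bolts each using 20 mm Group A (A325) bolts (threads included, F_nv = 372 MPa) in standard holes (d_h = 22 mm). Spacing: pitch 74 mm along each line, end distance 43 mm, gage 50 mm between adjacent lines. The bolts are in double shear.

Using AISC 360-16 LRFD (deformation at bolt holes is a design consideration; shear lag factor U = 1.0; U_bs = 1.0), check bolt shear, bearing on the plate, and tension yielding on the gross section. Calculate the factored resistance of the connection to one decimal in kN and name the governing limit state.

Bolt shear: A_b = π(20)²/4 = 314.16 mm². φR_n = 0.75 × 372 × 314.16 × 12 × 2 = 2103.6 kN.
Bearing (8 mm plate, F_u = 450 MPa): end bolts L_c = 43 − 22/2 = 32, R_n = min(1.2×32×8×450, 2.4×20×8×450) = 138.24 kN/bolt; interior L_c = 74 − 22 = 52, R_n = 172.8 kN/bolt. φR_n = 0.75 × (3×138.24 + 9×172.8) = 1477.4 kN.
Tension yield (gross): A_g = 186×8 = 1488 mm². φR_n = 0.90 × 345 × 1488 = 462.0 kN.
Governing: min(2103.6, 1477.4, 462.0) = 462.0 kN → gross-section yield.

462.0 kN (gross-section yield governs)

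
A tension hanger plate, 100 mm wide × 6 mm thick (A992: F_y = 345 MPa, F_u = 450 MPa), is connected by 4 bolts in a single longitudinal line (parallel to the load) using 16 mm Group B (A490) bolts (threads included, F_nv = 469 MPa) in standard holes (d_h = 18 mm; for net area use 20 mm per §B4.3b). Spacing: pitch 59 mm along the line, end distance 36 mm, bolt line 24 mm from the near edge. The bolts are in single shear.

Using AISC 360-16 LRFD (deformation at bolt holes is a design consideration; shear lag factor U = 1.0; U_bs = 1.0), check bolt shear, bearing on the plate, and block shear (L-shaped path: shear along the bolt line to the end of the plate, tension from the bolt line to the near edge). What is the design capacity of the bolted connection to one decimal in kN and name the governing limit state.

202.1 kN (block shear governs)

Bolt shear: A_b = π(16)²/4 = 201.06 mm². φR_n = 0.75 × 469 × 201.06 × 4 × 1 = 282.9 kN.
Bearing (6 mm plate, F_u = 450 MPa): end bolts L_c = 36 − 18/2 = 27, R_n = min(1.2×27×6×450, 2.4×16×6×450) = 87.48 kN/bolt; interior L_c = 59 − 18 = 41, R_n = 103.68 kN/bolt. φR_n = 0.75 × (1×87.48 + 3×103.68) = 298.9 kN.
Block shear: shear path 1×[36+3×59] = 1×213 mm, A_gv = 1278, A_nv = 1×(213 − 3.5×20)×6 = 858 mm²; tension to near edge: (24 − 0.5×20)×6 = 84 mm². R_n = min(0.6×450×858, 0.6×345×1278) + 1.0×450×84 = min(231.66, 264.55) + 37.8 = 269.46 kN. φR_n = 0.75 × 269.46 = 202.1 kN.
Governing: min(282.9, 298.9, 202.1) = 202.1 kN → block shear.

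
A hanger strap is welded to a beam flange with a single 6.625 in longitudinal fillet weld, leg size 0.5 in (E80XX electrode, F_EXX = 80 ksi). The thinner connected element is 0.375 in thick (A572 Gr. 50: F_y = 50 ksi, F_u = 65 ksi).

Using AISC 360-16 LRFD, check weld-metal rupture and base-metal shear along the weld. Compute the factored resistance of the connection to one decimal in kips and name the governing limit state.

Weld metal: throat = 0.707×0.5 = 0.3535 in, L = 6.625 in. φR_n = 0.75 × 0.6 × 80 × 0.3535 × 6.625 = 84.3 kips.
Base metal shear (0.375 in plate): yield φR_n = 1.0×0.6×50×0.375×6.625 = 74.5 kips; rupture φR_n = 0.75×0.6×65×0.375×6.625 = 72.7 kips; take 72.7 kips (rupture).
Governing: min(84.3, 72.7) = 72.7 kips → base-metal shear.

72.7 kips (base-metal shear governs)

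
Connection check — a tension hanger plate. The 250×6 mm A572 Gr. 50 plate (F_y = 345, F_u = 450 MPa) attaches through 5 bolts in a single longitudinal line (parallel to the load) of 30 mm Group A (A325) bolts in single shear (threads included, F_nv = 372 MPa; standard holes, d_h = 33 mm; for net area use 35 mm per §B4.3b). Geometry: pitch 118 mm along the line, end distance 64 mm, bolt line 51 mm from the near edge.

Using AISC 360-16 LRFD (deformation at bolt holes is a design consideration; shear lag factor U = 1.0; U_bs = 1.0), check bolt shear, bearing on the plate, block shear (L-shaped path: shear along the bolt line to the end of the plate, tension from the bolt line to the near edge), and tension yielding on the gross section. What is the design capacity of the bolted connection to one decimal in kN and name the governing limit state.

Bolt shear: A_b = π(30)²/4 = 706.86 mm². φR_n = 0.75 × 372 × 706.86 × 5 × 1 = 986.1 kN.
Bearing (6 mm plate, F_u = 450 MPa): end bolts L_c = 64 − 33/2 = 47.5, R_n = min(1.2×47.5×6×450, 2.4×30×6×450) = 153.9 kN/bolt; interior L_c = 118 − 33 = 85, R_n = 194.4 kN/bolt. φR_n = 0.75 × (1×153.9 + 4×194.4) = 698.6 kN.
Block shear: shear path 1×[64+4×118] = 1×536 mm, A_gv = 3216, A_nv = 1×(536 − 4.5×35)×6 = 2271 mm²; tension to near edge: (51 − 0.5×35)×6 = 201 mm². R_n = min(0.6×450×2271, 0.6×345×3216) + 1.0×450×201 = min(613.17, 665.71) + 90.45 = 703.62 kN. φR_n = 0.75 × 703.62 = 527.7 kN.
Tension yield (gross): A_g = 250×6 = 1500 mm². φR_n = 0.90 × 345 × 1500 = 465.8 kN.
Governing: min(986.1, 698.6, 527.7, 465.8) = 465.8 kN → gross-section yield.

465.8 kN (gross-section yield governs)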